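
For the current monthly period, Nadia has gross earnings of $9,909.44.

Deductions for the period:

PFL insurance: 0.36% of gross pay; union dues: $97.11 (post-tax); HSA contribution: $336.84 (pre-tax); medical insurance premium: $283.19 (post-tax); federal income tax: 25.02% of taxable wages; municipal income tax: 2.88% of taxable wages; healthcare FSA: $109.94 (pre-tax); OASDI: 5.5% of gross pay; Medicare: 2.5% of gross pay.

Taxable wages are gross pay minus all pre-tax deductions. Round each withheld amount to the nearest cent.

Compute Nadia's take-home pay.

Healthcare FSA: $109.94
HSA contribution: $336.84
Pre-tax total = $109.94 + $336.84 = $446.78
Taxable wages = $9,909.44 − $446.78 = $9,462.66
Municipal income tax: $9,462.66 × 0.0288 = $272.52
Federal income tax: $9,462.66 × 0.2502 = $2,367.56
Medicare: $9,909.44 × 0.025 = $247.74
OASDI: $9,909.44 × 0.055 = $545.02
PFL insurance: $9,909.44 × 0.0036 = $35.67
Union dues: $97.11
Medical insurance premium: $283.19
Total deductions = $109.94 + $336.84 + $272.52 + $2,367.56 + $247.74 + $545.02 + $35.67 + $97.11 + $283.19 = $4,295.59
Net pay = $9,909.44 − $4,295.59 = $5,613.85

$5,613.85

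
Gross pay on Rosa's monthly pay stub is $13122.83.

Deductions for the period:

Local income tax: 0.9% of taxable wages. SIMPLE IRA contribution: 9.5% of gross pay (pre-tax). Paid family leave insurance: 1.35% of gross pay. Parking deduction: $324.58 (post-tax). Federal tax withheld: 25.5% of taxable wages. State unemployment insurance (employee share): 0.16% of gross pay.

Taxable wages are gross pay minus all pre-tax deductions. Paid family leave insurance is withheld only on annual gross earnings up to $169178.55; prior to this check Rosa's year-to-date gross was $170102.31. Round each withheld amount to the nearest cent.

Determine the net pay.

$8395.27

SIMPLE IRA contribution: $13122.83 × 0.095 = $1246.67
Taxable wages = $13122.83 − $1246.67 = $11876.16
Local income tax: $11876.16 × 0.009 = $106.89
Federal tax withheld: $11876.16 × 0.255 = $3028.42
Paid family leave insurance: annual cap $169178.55 already reached (YTD $170102.31), so $0.00
State unemployment insurance (employee share): $13122.83 × 0.0016 = $21.00
Parking deduction: $324.58
Total deductions = $1246.67 + $106.89 + $3028.42 + $0.00 + $21.00 + $324.58 = $4727.56
Net pay = $13122.83 − $4727.56 = $8395.27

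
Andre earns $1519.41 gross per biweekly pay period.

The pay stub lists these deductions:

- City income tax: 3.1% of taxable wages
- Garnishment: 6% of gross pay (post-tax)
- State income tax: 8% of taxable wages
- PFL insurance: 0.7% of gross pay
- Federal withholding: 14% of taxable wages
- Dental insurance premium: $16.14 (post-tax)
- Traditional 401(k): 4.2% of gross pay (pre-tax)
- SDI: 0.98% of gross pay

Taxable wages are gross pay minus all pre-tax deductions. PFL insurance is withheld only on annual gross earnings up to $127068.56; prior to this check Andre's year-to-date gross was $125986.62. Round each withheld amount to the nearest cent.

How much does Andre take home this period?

$960.48

Traditional 401(k): $1519.41 × 0.042 = $63.82
Taxable wages = $1519.41 − $63.82 = $1455.59
City income tax: $1455.59 × 0.031 = $45.12
State income tax: $1455.59 × 0.08 = $116.45
Federal withholding: $1455.59 × 0.14 = $203.78
PFL insurance: only $127068.56 − $125986.62 = $1081.94 of this check is subject → $1081.94 × 0.007 = $7.57
SDI: $1519.41 × 0.0098 = $14.89
Garnishment: $1519.41 × 0.06 = $91.16
Dental insurance premium: $16.14
Total deductions = $63.82 + $45.12 + $116.45 + $203.78 + $7.57 + $14.89 + $91.16 + $16.14 = $558.93
Net pay = $1519.41 − $558.93 = $960.48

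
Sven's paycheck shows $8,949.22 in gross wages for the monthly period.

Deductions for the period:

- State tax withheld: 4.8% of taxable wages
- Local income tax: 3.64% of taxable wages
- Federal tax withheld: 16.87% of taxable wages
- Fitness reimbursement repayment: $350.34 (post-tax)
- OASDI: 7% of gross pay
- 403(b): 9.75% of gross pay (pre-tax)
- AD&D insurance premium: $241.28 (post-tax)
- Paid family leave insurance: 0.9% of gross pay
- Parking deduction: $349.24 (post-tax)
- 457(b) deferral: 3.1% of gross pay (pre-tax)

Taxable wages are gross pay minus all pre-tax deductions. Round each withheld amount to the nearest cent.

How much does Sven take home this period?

$4,177.41

403(b): $8,949.22 × 0.0975 = $872.55
457(b) deferral: $8,949.22 × 0.031 = $277.43
Pre-tax total = $872.55 + $277.43 = $1,149.98
Taxable wages = $8,949.22 − $1,149.98 = $7,799.24
Federal tax withheld: $7,799.24 × 0.1687 = $1,315.73
State tax withheld: $7,799.24 × 0.048 = $374.36
Local income tax: $7,799.24 × 0.0364 = $283.89
OASDI: $8,949.22 × 0.07 = $626.45
Paid family leave insurance: $8,949.22 × 0.009 = $80.54
Fitness reimbursement repayment: $350.34
Parking deduction: $349.24
AD&D insurance premium: $241.28
Total deductions = $872.55 + $277.43 + $1,315.73 + $374.36 + $283.89 + $626.45 + $80.54 + $350.34 + $349.24 + $241.28 = $4,771.81
Net pay = $8,949.22 − $4,771.81 = $4,177.41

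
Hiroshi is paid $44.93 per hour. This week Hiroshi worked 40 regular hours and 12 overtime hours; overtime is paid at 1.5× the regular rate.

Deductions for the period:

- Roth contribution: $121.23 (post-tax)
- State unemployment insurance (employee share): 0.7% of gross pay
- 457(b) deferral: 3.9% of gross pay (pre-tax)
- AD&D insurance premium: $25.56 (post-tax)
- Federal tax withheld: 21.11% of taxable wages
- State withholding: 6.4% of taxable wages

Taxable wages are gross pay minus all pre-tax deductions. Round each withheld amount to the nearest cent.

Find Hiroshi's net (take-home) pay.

Regular pay: 40 × $44.93 = $1,797.20
Overtime pay: 12 × $44.93 × 1.5 = $808.74
Gross pay = $1,797.20 + $808.74 = $2,605.94
457(b) deferral: $2,605.94 × 0.039 = $101.63
Taxable wages = $2,605.94 − $101.63 = $2,504.31
State withholding: $2,504.31 × 0.064 = $160.28
Federal tax withheld: $2,504.31 × 0.2111 = $528.66
State unemployment insurance (employee share): $2,605.94 × 0.007 = $18.24
AD&D insurance premium: $25.56
Roth contribution: $121.23
Total deductions = $101.63 + $160.28 + $528.66 + $18.24 + $25.56 + $121.23 = $955.60
Net pay = $2,605.94 − $955.60 = $1,650.34

$1,650.34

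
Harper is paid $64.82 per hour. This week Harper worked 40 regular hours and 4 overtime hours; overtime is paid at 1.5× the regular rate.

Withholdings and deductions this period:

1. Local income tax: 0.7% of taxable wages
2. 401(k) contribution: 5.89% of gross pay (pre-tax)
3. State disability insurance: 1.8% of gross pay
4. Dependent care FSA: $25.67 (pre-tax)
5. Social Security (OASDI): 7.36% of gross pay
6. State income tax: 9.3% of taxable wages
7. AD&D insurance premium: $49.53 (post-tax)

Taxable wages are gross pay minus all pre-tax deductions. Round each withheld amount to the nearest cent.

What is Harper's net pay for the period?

Regular pay: 40 × $64.82 = $2,592.80
Overtime pay: 4 × $64.82 × 1.5 = $388.92
Gross pay = $2,592.80 + $388.92 = $2,981.72
401(k) contribution: $2,981.72 × 0.0589 = $175.62
Dependent care FSA: $25.67
Pre-tax total = $175.62 + $25.67 = $201.29
Taxable wages = $2,981.72 − $201.29 = $2,780.43
Local income tax: $2,780.43 × 0.007 = $19.46
State income tax: $2,780.43 × 0.093 = $258.58
State disability insurance: $2,981.72 × 0.018 = $53.67
Social Security (OASDI): $2,981.72 × 0.0736 = $219.45
AD&D insurance premium: $49.53
Total deductions = $175.62 + $25.67 + $19.46 + $258.58 + $53.67 + $219.45 + $49.53 = $801.98
Net pay = $2,981.72 − $801.98 = $2,179.74

$2,179.74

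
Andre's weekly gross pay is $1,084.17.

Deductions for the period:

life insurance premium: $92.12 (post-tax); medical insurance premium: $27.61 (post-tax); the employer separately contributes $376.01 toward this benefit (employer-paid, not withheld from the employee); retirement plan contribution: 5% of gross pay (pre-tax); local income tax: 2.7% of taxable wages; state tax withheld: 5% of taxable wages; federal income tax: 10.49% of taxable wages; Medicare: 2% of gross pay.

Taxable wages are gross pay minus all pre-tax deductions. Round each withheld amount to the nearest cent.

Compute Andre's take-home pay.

Retirement plan contribution: $1,084.17 × 0.05 = $54.21
Taxable wages = $1,084.17 − $54.21 = $1,029.96
State tax withheld: $1,029.96 × 0.05 = $51.50
Local income tax: $1,029.96 × 0.027 = $27.81
Federal income tax: $1,029.96 × 0.1049 = $108.04
Medicare: $1,084.17 × 0.02 = $21.68
Life insurance premium: $92.12
Medical insurance premium: $27.61
(Employer's $376.01 toward medical insurance premium is not withheld from the employee.)
Total deductions = $54.21 + $51.50 + $27.81 + $108.04 + $21.68 + $92.12 + $27.61 = $382.97
Net pay = $1,084.17 − $382.97 = $701.20

$701.20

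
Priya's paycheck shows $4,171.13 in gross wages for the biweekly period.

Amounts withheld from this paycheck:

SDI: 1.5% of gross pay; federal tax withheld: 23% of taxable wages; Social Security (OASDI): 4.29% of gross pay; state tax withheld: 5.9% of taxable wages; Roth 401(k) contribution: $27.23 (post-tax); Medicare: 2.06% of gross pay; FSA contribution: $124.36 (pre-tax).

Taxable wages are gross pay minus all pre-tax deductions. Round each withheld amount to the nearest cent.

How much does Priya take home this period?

FSA contribution: $124.36
Taxable wages = $4,171.13 − $124.36 = $4,046.77
State tax withheld: $4,046.77 × 0.059 = $238.76
Federal tax withheld: $4,046.77 × 0.23 = $930.76
Social Security (OASDI): $4,171.13 × 0.0429 = $178.94
Medicare: $4,171.13 × 0.0206 = $85.93
SDI: $4,171.13 × 0.015 = $62.57
Roth 401(k) contribution: $27.23
Total deductions = $124.36 + $238.76 + $930.76 + $178.94 + $85.93 + $62.57 + $27.23 = $1,648.55
Net pay = $4,171.13 − $1,648.55 = $2,522.58

$2,522.58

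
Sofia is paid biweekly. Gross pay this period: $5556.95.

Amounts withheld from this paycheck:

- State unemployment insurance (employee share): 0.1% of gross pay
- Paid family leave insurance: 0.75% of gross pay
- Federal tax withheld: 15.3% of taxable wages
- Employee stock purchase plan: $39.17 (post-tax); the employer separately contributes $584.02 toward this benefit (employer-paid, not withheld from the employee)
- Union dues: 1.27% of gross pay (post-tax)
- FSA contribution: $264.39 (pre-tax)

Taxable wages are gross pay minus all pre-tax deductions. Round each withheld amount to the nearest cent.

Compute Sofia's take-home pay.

FSA contribution: $264.39
Taxable wages = $5556.95 − $264.39 = $5292.56
Federal tax withheld: $5292.56 × 0.153 = $809.76
State unemployment insurance (employee share): $5556.95 × 0.001 = $5.56
Paid family leave insurance: $5556.95 × 0.0075 = $41.68
Employee stock purchase plan: $39.17
Union dues: $5556.95 × 0.0127 = $70.57
(Employer's $584.02 toward employee stock purchase plan is not withheld from the employee.)
Total deductions = $264.39 + $809.76 + $5.56 + $41.68 + $39.17 + $70.57 = $1231.13
Net pay = $5556.95 − $1231.13 = $4325.82

$4325.82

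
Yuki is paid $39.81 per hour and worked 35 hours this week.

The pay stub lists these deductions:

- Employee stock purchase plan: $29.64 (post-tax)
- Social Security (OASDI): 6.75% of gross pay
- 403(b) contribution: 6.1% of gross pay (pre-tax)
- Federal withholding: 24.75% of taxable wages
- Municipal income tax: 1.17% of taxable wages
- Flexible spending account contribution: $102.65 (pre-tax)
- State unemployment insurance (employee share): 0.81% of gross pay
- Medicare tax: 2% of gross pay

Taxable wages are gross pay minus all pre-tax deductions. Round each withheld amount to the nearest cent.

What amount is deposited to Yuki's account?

$730.34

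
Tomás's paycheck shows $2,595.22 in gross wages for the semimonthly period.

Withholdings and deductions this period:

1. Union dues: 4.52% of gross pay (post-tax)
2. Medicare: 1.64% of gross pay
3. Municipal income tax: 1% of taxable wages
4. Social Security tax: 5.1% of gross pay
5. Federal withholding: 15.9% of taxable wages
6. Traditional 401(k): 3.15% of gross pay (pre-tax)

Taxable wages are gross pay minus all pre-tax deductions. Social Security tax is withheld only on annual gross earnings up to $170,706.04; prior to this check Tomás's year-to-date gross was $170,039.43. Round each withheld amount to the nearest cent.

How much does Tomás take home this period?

Traditional 401(k): $2,595.22 × 0.0315 = $81.75
Taxable wages = $2,595.22 − $81.75 = $2,513.47
Federal withholding: $2,513.47 × 0.159 = $399.64
Municipal income tax: $2,513.47 × 0.01 = $25.13
Social Security tax: only $170,706.04 − $170,039.43 = $666.61 of this check is subject → $666.61 × 0.051 = $34.00
Medicare: $2,595.22 × 0.0164 = $42.56
Union dues: $2,595.22 × 0.0452 = $117.30
Total deductions = $81.75 + $399.64 + $25.13 + $34.00 + $42.56 + $117.30 = $700.38
Net pay = $2,595.22 − $700.38 = $1,894.84

$1,894.84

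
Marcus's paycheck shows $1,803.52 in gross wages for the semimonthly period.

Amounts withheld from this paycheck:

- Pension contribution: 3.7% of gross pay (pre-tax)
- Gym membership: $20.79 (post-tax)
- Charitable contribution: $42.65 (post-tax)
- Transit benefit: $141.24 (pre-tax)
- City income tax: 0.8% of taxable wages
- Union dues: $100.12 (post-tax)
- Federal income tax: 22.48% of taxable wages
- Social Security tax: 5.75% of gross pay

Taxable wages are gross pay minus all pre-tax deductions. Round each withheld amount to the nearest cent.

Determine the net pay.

$956.85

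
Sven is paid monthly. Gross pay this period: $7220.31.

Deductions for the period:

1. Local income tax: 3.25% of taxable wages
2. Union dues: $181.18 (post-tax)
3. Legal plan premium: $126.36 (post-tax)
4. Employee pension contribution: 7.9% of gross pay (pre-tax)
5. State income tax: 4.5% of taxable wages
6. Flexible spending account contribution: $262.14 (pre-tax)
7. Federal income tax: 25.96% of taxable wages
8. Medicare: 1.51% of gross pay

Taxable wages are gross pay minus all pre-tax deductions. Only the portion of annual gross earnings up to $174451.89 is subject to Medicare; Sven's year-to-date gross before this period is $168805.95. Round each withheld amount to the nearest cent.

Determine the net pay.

Employee pension contribution: $7220.31 × 0.079 = $570.40
Flexible spending account contribution: $262.14
Pre-tax total = $570.40 + $262.14 = $832.54
Taxable wages = $7220.31 − $832.54 = $6387.77
Federal income tax: $6387.77 × 0.2596 = $1658.27
Local income tax: $6387.77 × 0.0325 = $207.60
State income tax: $6387.77 × 0.045 = $287.45
Medicare: only $174451.89 − $168805.95 = $5645.94 of this check is subject → $5645.94 × 0.0151 = $85.25
Union dues: $181.18
Legal plan premium: $126.36
Total deductions = $570.40 + $262.14 + $1658.27 + $207.60 + $287.45 + $85.25 + $181.18 + $126.36 = $3378.65
Net pay = $7220.31 − $3378.65 = $3841.66

$3841.66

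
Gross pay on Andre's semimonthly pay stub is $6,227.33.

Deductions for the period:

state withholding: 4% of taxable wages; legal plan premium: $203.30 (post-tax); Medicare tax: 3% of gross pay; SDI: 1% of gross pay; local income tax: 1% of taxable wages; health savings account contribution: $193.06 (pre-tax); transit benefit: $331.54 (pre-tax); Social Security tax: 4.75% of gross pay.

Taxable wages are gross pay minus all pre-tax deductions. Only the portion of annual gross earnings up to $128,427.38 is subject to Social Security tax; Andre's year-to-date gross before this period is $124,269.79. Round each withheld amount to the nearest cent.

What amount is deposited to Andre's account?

Health savings account contribution: $193.06
Transit benefit: $331.54
Pre-tax total = $193.06 + $331.54 = $524.60
Taxable wages = $6,227.33 − $524.60 = $5,702.73
Local income tax: $5,702.73 × 0.01 = $57.03
State withholding: $5,702.73 × 0.04 = $228.11
Social Security tax: only $128,427.38 − $124,269.79 = $4,157.59 of this check is subject → $4,157.59 × 0.0475 = $197.49
Medicare tax: $6,227.33 × 0.03 = $186.82
SDI: $6,227.33 × 0.01 = $62.27
Legal plan premium: $203.30
Total deductions = $193.06 + $331.54 + $57.03 + $228.11 + $197.49 + $186.82 + $62.27 + $203.30 = $1,459.62
Net pay = $6,227.33 − $1,459.62 = $4,767.71

$4,767.71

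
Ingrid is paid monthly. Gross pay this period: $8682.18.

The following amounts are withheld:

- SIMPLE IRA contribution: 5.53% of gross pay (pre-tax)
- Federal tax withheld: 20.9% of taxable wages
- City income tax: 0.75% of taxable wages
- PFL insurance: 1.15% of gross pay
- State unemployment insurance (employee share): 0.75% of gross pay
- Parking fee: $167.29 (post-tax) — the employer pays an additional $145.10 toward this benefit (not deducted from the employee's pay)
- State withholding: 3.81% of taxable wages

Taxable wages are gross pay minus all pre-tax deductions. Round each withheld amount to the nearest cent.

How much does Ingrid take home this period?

$5781.55

SIMPLE IRA contribution: $8682.18 × 0.0553 = $480.12
Taxable wages = $8682.18 − $480.12 = $8202.06
State withholding: $8202.06 × 0.0381 = $312.50
Federal tax withheld: $8202.06 × 0.209 = $1714.23
City income tax: $8202.06 × 0.0075 = $61.52
PFL insurance: $8682.18 × 0.0115 = $99.85
State unemployment insurance (employee share): $8682.18 × 0.0075 = $65.12
Parking fee: $167.29
(Employer's $145.10 toward parking fee is not withheld from the employee.)
Total deductions = $480.12 + $312.50 + $1714.23 + $61.52 + $99.85 + $65.12 + $167.29 = $2900.63
Net pay = $8682.18 − $2900.63 = $5781.55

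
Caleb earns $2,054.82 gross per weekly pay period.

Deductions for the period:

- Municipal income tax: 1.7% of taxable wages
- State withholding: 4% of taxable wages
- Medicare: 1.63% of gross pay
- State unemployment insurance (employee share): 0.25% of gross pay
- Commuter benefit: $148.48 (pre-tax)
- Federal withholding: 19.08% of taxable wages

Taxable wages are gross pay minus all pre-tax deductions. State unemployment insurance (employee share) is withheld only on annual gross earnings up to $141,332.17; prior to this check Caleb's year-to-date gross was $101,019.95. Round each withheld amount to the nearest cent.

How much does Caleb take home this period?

Commuter benefit: $148.48
Taxable wages = $2,054.82 − $148.48 = $1,906.34
Federal withholding: $1,906.34 × 0.1908 = $363.73
State withholding: $1,906.34 × 0.04 = $76.25
Municipal income tax: $1,906.34 × 0.017 = $32.41
Medicare: $2,054.82 × 0.0163 = $33.49
State unemployment insurance (employee share): cap not yet reached, full $2,054.82 is subject → $2,054.82 × 0.0025 = $5.14
Total deductions = $148.48 + $363.73 + $76.25 + $32.41 + $33.49 + $5.14 = $659.50
Net pay = $2,054.82 − $659.50 = $1,395.32

$1,395.32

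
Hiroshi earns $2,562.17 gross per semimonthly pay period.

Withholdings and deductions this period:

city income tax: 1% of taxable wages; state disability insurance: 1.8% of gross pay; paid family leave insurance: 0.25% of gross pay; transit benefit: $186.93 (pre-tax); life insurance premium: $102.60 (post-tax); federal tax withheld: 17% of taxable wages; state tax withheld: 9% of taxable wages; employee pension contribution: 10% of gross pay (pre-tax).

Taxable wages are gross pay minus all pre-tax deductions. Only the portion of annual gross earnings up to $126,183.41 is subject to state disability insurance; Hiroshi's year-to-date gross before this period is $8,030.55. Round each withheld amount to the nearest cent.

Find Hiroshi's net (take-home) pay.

$1,391.76

Transit benefit: $186.93
Employee pension contribution: $2,562.17 × 0.1 = $256.22
Pre-tax total = $186.93 + $256.22 = $443.15
Taxable wages = $2,562.17 − $443.15 = $2,119.02
City income tax: $2,119.02 × 0.01 = $21.19
State tax withheld: $2,119.02 × 0.09 = $190.71
Federal tax withheld: $2,119.02 × 0.17 = $360.23
State disability insurance: cap not yet reached, full $2,562.17 is subject → $2,562.17 × 0.018 = $46.12
Paid family leave insurance: $2,562.17 × 0.0025 = $6.41
Life insurance premium: $102.60
Total deductions = $186.93 + $256.22 + $21.19 + $190.71 + $360.23 + $46.12 + $6.41 + $102.60 = $1,170.41
Net pay = $2,562.17 − $1,170.41 = $1,391.76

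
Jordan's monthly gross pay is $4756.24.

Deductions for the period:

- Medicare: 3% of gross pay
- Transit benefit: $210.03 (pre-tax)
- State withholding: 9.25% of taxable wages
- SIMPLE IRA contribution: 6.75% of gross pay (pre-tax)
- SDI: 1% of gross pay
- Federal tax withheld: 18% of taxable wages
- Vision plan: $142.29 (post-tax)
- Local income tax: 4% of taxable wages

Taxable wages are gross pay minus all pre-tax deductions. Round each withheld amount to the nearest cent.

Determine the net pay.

$2572.25

Transit benefit: $210.03
SIMPLE IRA contribution: $4756.24 × 0.0675 = $321.05
Pre-tax total = $210.03 + $321.05 = $531.08
Taxable wages = $4756.24 − $531.08 = $4225.16
Local income tax: $4225.16 × 0.04 = $169.01
State withholding: $4225.16 × 0.0925 = $390.83
Federal tax withheld: $4225.16 × 0.18 = $760.53
Medicare: $4756.24 × 0.03 = $142.69
SDI: $4756.24 × 0.01 = $47.56
Vision plan: $142.29
Total deductions = $210.03 + $321.05 + $169.01 + $390.83 + $760.53 + $142.69 + $47.56 + $142.29 = $2183.99
Net pay = $4756.24 − $2183.99 = $2572.25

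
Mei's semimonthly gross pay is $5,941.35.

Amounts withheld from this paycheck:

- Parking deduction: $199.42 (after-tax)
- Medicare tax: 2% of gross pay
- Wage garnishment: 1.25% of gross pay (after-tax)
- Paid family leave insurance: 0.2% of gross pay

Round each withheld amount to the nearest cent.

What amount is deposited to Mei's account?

$5,536.95

Paid family leave insurance: $5,941.35 × 0.002 = $11.88
Medicare tax: $5,941.35 × 0.02 = $118.83
Parking deduction: $199.42
Wage garnishment: $5,941.35 × 0.0125 = $74.27
Total deductions = $11.88 + $118.83 + $199.42 + $74.27 = $404.40
Net pay = $5,941.35 − $404.40 = $5,536.95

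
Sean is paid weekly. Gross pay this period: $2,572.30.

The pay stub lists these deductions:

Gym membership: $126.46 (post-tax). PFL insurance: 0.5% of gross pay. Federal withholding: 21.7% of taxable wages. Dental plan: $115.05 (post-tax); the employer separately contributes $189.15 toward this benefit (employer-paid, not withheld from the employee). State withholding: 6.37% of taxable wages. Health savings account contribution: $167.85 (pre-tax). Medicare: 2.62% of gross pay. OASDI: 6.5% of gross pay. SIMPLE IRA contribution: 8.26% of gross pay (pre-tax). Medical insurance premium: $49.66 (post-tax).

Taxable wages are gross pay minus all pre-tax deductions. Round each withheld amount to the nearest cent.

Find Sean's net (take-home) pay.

Health savings account contribution: $167.85
SIMPLE IRA contribution: $2,572.30 × 0.0826 = $212.47
Pre-tax total = $167.85 + $212.47 = $380.32
Taxable wages = $2,572.30 − $380.32 = $2,191.98
State withholding: $2,191.98 × 0.0637 = $139.63
Federal withholding: $2,191.98 × 0.217 = $475.66
OASDI: $2,572.30 × 0.065 = $167.20
PFL insurance: $2,572.30 × 0.005 = $12.86
Medicare: $2,572.30 × 0.0262 = $67.39
Medical insurance premium: $49.66
Gym membership: $126.46
Dental plan: $115.05
(Employer's $189.15 toward dental plan is not withheld from the employee.)
Total deductions = $167.85 + $212.47 + $139.63 + $475.66 + $167.20 + $12.86 + $67.39 + $49.66 + $126.46 + $115.05 = $1,534.23
Net pay = $2,572.30 − $1,534.23 = $1,038.07

$1,038.07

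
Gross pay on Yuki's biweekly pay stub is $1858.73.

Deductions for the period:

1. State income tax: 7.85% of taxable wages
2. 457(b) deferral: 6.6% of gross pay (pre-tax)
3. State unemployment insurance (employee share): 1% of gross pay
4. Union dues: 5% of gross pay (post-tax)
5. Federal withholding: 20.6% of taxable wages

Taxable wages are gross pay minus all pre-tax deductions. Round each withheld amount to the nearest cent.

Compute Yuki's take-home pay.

$1130.61

457(b) deferral: $1858.73 × 0.066 = $122.68
Taxable wages = $1858.73 − $122.68 = $1736.05
State income tax: $1736.05 × 0.0785 = $136.28
Federal withholding: $1736.05 × 0.206 = $357.63
State unemployment insurance (employee share): $1858.73 × 0.01 = $18.59
Union dues: $1858.73 × 0.05 = $92.94
Total deductions = $122.68 + $136.28 + $357.63 + $18.59 + $92.94 = $728.12
Net pay = $1858.73 − $728.12 = $1130.61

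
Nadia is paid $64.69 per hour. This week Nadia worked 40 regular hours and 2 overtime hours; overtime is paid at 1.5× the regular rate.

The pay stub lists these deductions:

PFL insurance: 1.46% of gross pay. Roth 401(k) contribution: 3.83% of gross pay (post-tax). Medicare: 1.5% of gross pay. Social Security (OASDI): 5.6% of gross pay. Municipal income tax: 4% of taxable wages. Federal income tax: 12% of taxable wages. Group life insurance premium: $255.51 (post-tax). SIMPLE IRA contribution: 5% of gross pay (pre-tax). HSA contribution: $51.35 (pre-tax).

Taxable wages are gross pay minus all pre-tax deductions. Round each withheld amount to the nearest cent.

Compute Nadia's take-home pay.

$1576.48

Regular pay: 40 × $64.69 = $2587.60
Overtime pay: 2 × $64.69 × 1.5 = $194.07
Gross pay = $2587.60 + $194.07 = $2781.67
HSA contribution: $51.35
SIMPLE IRA contribution: $2781.67 × 0.05 = $139.08
Pre-tax total = $51.35 + $139.08 = $190.43
Taxable wages = $2781.67 − $190.43 = $2591.24
Federal income tax: $2591.24 × 0.12 = $310.95
Municipal income tax: $2591.24 × 0.04 = $103.65
PFL insurance: $2781.67 × 0.0146 = $40.61
Medicare: $2781.67 × 0.015 = $41.73
Social Security (OASDI): $2781.67 × 0.056 = $155.77
Group life insurance premium: $255.51
Roth 401(k) contribution: $2781.67 × 0.0383 = $106.54
Total deductions = $51.35 + $139.08 + $310.95 + $103.65 + $40.61 + $41.73 + $155.77 + $255.51 + $106.54 = $1205.19
Net pay = $2781.67 − $1205.19 = $1576.48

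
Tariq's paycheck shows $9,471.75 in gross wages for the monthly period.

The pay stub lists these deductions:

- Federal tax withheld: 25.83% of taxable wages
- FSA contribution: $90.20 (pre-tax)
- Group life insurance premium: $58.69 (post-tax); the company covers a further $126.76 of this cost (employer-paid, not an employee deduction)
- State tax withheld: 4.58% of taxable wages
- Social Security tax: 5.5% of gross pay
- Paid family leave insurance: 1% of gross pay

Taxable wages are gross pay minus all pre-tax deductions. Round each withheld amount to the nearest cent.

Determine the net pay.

FSA contribution: $90.20
Taxable wages = $9,471.75 − $90.20 = $9,381.55
State tax withheld: $9,381.55 × 0.0458 = $429.67
Federal tax withheld: $9,381.55 × 0.2583 = $2,423.25
Social Security tax: $9,471.75 × 0.055 = $520.95
Paid family leave insurance: $9,471.75 × 0.01 = $94.72
Group life insurance premium: $58.69
(Employer's $126.76 toward group life insurance premium is not withheld from the employee.)
Total deductions = $90.20 + $429.67 + $2,423.25 + $520.95 + $94.72 + $58.69 = $3,617.48
Net pay = $9,471.75 − $3,617.48 = $5,854.27

$5,854.27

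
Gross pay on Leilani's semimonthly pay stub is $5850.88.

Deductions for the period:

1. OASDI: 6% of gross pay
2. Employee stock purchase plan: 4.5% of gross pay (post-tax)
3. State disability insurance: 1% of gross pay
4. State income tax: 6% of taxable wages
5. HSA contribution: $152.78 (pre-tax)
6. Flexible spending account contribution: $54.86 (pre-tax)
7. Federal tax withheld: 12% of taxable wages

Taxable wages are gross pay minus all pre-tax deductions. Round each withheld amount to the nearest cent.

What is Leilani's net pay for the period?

Flexible spending account contribution: $54.86
HSA contribution: $152.78
Pre-tax total = $54.86 + $152.78 = $207.64
Taxable wages = $5850.88 − $207.64 = $5643.24
Federal tax withheld: $5643.24 × 0.12 = $677.19
State income tax: $5643.24 × 0.06 = $338.59
State disability insurance: $5850.88 × 0.01 = $58.51
OASDI: $5850.88 × 0.06 = $351.05
Employee stock purchase plan: $5850.88 × 0.045 = $263.29
Total deductions = $54.86 + $152.78 + $677.19 + $338.59 + $58.51 + $351.05 + $263.29 = $1896.27
Net pay = $5850.88 − $1896.27 = $3954.61

$3954.61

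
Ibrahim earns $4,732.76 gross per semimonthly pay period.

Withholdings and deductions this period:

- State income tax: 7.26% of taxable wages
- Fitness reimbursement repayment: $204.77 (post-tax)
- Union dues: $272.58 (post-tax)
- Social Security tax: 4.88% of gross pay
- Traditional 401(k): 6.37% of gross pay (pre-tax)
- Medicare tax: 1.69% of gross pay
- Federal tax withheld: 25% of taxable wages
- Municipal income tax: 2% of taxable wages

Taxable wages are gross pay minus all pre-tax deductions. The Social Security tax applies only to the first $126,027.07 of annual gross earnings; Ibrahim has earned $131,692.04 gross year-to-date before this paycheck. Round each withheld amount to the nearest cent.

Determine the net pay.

$2,355.79

Traditional 401(k): $4,732.76 × 0.0637 = $301.48
Taxable wages = $4,732.76 − $301.48 = $4,431.28
State income tax: $4,431.28 × 0.0726 = $321.71
Federal tax withheld: $4,431.28 × 0.25 = $1,107.82
Municipal income tax: $4,431.28 × 0.02 = $88.63
Medicare tax: $4,732.76 × 0.0169 = $79.98
Social Security tax: annual cap $126,027.07 already reached (YTD $131,692.04), so $0.00
Union dues: $272.58
Fitness reimbursement repayment: $204.77
Total deductions = $301.48 + $321.71 + $1,107.82 + $88.63 + $79.98 + $0.00 + $272.58 + $204.77 = $2,376.97
Net pay = $4,732.76 − $2,376.97 = $2,355.79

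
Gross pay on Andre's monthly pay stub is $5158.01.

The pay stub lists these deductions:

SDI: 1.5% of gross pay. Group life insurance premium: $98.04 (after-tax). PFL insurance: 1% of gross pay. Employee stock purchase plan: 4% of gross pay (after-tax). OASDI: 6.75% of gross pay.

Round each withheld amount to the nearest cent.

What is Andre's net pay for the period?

OASDI: $5158.01 × 0.0675 = $348.17
SDI: $5158.01 × 0.015 = $77.37
PFL insurance: $5158.01 × 0.01 = $51.58
Employee stock purchase plan: $5158.01 × 0.04 = $206.32
Group life insurance premium: $98.04
Total deductions = $348.17 + $77.37 + $51.58 + $206.32 + $98.04 = $781.48
Net pay = $5158.01 − $781.48 = $4376.53

$4376.53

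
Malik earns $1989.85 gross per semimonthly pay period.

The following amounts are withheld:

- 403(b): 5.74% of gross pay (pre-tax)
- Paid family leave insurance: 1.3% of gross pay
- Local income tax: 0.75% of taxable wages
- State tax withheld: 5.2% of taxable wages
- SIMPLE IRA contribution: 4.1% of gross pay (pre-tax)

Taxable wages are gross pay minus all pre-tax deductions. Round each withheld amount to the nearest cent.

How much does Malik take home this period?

403(b): $1989.85 × 0.0574 = $114.22
SIMPLE IRA contribution: $1989.85 × 0.041 = $81.58
Pre-tax total = $114.22 + $81.58 = $195.80
Taxable wages = $1989.85 − $195.80 = $1794.05
State tax withheld: $1794.05 × 0.052 = $93.29
Local income tax: $1794.05 × 0.0075 = $13.46
Paid family leave insurance: $1989.85 × 0.013 = $25.87
Total deductions = $114.22 + $81.58 + $93.29 + $13.46 + $25.87 = $328.42
Net pay = $1989.85 − $328.42 = $1661.43

$1661.43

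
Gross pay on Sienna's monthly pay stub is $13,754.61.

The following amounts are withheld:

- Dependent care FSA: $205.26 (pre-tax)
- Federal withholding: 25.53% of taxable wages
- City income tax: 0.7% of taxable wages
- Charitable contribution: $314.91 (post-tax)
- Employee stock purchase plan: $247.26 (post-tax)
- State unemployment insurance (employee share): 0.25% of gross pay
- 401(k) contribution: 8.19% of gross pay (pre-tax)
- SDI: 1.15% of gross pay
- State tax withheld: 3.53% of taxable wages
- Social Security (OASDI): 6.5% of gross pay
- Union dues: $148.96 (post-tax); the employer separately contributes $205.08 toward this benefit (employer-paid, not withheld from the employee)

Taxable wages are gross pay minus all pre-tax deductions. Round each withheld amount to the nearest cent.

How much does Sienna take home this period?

401(k) contribution: $13,754.61 × 0.0819 = $1,126.50
Dependent care FSA: $205.26
Pre-tax total = $1,126.50 + $205.26 = $1,331.76
Taxable wages = $13,754.61 − $1,331.76 = $12,422.85
State tax withheld: $12,422.85 × 0.0353 = $438.53
Federal withholding: $12,422.85 × 0.2553 = $3,171.55
City income tax: $12,422.85 × 0.007 = $86.96
Social Security (OASDI): $13,754.61 × 0.065 = $894.05
SDI: $13,754.61 × 0.0115 = $158.18
State unemployment insurance (employee share): $13,754.61 × 0.0025 = $34.39
Union dues: $148.96
Employee stock purchase plan: $247.26
Charitable contribution: $314.91
(Employer's $205.08 toward union dues is not withheld from the employee.)
Total deductions = $1,126.50 + $205.26 + $438.53 + $3,171.55 + $86.96 + $894.05 + $158.18 + $34.39 + $148.96 + $247.26 + $314.91 = $6,826.55
Net pay = $13,754.61 − $6,826.55 = $6,928.06

$6,928.06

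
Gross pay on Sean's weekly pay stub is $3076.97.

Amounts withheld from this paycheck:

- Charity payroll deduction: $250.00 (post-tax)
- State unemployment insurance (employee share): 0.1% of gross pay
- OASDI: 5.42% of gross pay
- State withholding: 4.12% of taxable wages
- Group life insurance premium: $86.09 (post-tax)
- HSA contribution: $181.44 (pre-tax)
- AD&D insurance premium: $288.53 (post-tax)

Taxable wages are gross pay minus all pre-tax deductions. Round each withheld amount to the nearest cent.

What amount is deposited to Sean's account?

$1981.76

HSA contribution: $181.44
Taxable wages = $3076.97 − $181.44 = $2895.53
State withholding: $2895.53 × 0.0412 = $119.30
State unemployment insurance (employee share): $3076.97 × 0.001 = $3.08
OASDI: $3076.97 × 0.0542 = $166.77
Group life insurance premium: $86.09
AD&D insurance premium: $288.53
Charity payroll deduction: $250.00
Total deductions = $181.44 + $119.30 + $3.08 + $166.77 + $86.09 + $288.53 + $250.00 = $1095.21
Net pay = $3076.97 − $1095.21 = $1981.76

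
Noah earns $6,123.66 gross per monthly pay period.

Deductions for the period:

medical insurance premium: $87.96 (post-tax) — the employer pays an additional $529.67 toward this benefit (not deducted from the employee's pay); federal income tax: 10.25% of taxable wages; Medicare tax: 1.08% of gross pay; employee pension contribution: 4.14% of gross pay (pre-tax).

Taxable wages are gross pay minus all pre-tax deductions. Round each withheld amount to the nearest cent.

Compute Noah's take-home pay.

$5,114.35

Employee pension contribution: $6,123.66 × 0.0414 = $253.52
Taxable wages = $6,123.66 − $253.52 = $5,870.14
Federal income tax: $5,870.14 × 0.1025 = $601.69
Medicare tax: $6,123.66 × 0.0108 = $66.14
Medical insurance premium: $87.96
(Employer's $529.67 toward medical insurance premium is not withheld from the employee.)
Total deductions = $253.52 + $601.69 + $66.14 + $87.96 = $1,009.31
Net pay = $6,123.66 − $1,009.31 = $5,114.35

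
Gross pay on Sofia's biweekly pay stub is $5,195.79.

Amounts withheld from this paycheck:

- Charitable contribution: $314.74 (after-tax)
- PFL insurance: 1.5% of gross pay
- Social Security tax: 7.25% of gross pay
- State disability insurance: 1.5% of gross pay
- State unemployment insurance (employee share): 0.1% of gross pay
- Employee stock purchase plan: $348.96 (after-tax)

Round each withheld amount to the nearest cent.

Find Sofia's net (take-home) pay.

Social Security tax: $5,195.79 × 0.0725 = $376.69
State unemployment insurance (employee share): $5,195.79 × 0.001 = $5.20
PFL insurance: $5,195.79 × 0.015 = $77.94
State disability insurance: $5,195.79 × 0.015 = $77.94
Employee stock purchase plan: $348.96
Charitable contribution: $314.74
Total deductions = $376.69 + $5.20 + $77.94 + $77.94 + $348.96 + $314.74 = $1,201.47
Net pay = $5,195.79 − $1,201.47 = $3,994.32

$3,994.32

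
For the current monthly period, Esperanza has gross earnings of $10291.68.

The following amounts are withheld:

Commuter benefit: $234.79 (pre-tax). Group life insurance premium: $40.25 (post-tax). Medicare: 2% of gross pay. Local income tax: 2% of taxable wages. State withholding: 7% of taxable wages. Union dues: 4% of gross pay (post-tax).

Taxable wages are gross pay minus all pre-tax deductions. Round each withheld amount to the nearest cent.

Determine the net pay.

$8494.02

Commuter benefit: $234.79
Taxable wages = $10291.68 − $234.79 = $10056.89
Local income tax: $10056.89 × 0.02 = $201.14
State withholding: $10056.89 × 0.07 = $703.98
Medicare: $10291.68 × 0.02 = $205.83
Group life insurance premium: $40.25
Union dues: $10291.68 × 0.04 = $411.67
Total deductions = $234.79 + $201.14 + $703.98 + $205.83 + $40.25 + $411.67 = $1797.66
Net pay = $10291.68 − $1797.66 = $8494.02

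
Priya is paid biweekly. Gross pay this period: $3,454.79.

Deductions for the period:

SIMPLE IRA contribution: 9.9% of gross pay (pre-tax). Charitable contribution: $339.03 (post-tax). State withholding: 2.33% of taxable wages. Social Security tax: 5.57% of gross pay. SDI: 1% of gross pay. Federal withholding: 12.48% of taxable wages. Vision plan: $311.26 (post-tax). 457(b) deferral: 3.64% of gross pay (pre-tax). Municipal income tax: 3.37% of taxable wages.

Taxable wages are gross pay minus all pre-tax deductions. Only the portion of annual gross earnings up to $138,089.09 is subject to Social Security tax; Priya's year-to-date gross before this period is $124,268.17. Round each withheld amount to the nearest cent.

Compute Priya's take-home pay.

$1,566.71

SIMPLE IRA contribution: $3,454.79 × 0.099 = $342.02
457(b) deferral: $3,454.79 × 0.0364 = $125.75
Pre-tax total = $342.02 + $125.75 = $467.77
Taxable wages = $3,454.79 − $467.77 = $2,987.02
Federal withholding: $2,987.02 × 0.1248 = $372.78
State withholding: $2,987.02 × 0.0233 = $69.60
Municipal income tax: $2,987.02 × 0.0337 = $100.66
SDI: $3,454.79 × 0.01 = $34.55
Social Security tax: cap not yet reached, full $3,454.79 is subject → $3,454.79 × 0.0557 = $192.43
Charitable contribution: $339.03
Vision plan: $311.26
Total deductions = $342.02 + $125.75 + $372.78 + $69.60 + $100.66 + $34.55 + $192.43 + $339.03 + $311.26 = $1,888.08
Net pay = $3,454.79 − $1,888.08 = $1,566.71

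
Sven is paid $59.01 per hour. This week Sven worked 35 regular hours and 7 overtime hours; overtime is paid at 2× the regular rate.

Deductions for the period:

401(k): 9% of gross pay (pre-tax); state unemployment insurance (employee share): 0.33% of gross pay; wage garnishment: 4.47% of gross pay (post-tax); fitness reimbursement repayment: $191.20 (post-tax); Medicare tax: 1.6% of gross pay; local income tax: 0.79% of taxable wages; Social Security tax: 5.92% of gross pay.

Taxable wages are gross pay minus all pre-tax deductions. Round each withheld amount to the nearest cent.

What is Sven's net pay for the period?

$2,063.04

Regular pay: 35 × $59.01 = $2,065.35
Overtime pay: 7 × $59.01 × 2 = $826.14
Gross pay = $2,065.35 + $826.14 = $2,891.49
401(k): $2,891.49 × 0.09 = $260.23
Taxable wages = $2,891.49 − $260.23 = $2,631.26
Local income tax: $2,631.26 × 0.0079 = $20.79
Social Security tax: $2,891.49 × 0.0592 = $171.18
Medicare tax: $2,891.49 × 0.016 = $46.26
State unemployment insurance (employee share): $2,891.49 × 0.0033 = $9.54
Wage garnishment: $2,891.49 × 0.0447 = $129.25
Fitness reimbursement repayment: $191.20
Total deductions = $260.23 + $20.79 + $171.18 + $46.26 + $9.54 + $129.25 + $191.20 = $828.45
Net pay = $2,891.49 − $828.45 = $2,063.04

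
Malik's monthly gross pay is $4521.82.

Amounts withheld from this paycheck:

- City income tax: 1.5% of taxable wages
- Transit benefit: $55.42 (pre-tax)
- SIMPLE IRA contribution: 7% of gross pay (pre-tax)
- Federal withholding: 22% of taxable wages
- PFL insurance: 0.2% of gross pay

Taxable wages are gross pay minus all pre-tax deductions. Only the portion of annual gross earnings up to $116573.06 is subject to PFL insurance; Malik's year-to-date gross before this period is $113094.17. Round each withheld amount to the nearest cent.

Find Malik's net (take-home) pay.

$3167.69

Transit benefit: $55.42
SIMPLE IRA contribution: $4521.82 × 0.07 = $316.53
Pre-tax total = $55.42 + $316.53 = $371.95
Taxable wages = $4521.82 − $371.95 = $4149.87
Federal withholding: $4149.87 × 0.22 = $912.97
City income tax: $4149.87 × 0.015 = $62.25
PFL insurance: only $116573.06 − $113094.17 = $3478.89 of this check is subject → $3478.89 × 0.002 = $6.96
Total deductions = $55.42 + $316.53 + $912.97 + $62.25 + $6.96 = $1354.13
Net pay = $4521.82 − $1354.13 = $3167.69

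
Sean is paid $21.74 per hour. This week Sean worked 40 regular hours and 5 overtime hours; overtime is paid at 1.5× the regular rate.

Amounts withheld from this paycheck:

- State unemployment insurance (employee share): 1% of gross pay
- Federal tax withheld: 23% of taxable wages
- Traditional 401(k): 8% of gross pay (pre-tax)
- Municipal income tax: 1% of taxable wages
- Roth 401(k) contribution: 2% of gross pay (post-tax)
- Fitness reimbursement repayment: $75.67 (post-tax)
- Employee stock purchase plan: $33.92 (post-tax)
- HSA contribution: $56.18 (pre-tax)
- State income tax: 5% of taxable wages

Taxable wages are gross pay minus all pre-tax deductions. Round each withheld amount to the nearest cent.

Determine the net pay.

$494.07

Regular pay: 40 × $21.74 = $869.60
Overtime pay: 5 × $21.74 × 1.5 = $163.05
Gross pay = $869.60 + $163.05 = $1032.65
Traditional 401(k): $1032.65 × 0.08 = $82.61
HSA contribution: $56.18
Pre-tax total = $82.61 + $56.18 = $138.79
Taxable wages = $1032.65 − $138.79 = $893.86
State income tax: $893.86 × 0.05 = $44.69
Municipal income tax: $893.86 × 0.01 = $8.94
Federal tax withheld: $893.86 × 0.23 = $205.59
State unemployment insurance (employee share): $1032.65 × 0.01 = $10.33
Roth 401(k) contribution: $1032.65 × 0.02 = $20.65
Fitness reimbursement repayment: $75.67
Employee stock purchase plan: $33.92
Total deductions = $82.61 + $56.18 + $44.69 + $8.94 + $205.59 + $10.33 + $20.65 + $75.67 + $33.92 = $538.58
Net pay = $1032.65 − $538.58 = $494.07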